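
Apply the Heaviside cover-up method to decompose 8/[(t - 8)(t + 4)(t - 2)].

Cover (t - 8), t=8: A = 8/[(8 + 4)(8 - 2)] = 1/9. Cover (t + 4), t=-4: B = 8/[(-4 - 8)(-4 - 2)] = 1/9. Cover (t - 2), t=2: C = 8/[(2 - 8)(2 + 4)] = -2/9.
Result: (1/9)/(t - 8) + (1/9)/(t + 4) - (2/9)/(t - 2)


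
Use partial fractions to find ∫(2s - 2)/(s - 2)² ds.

Decompose: A = 2, B = 2·2 - 2 = 2, so (2s - 2)/(s - 2)² = 2/(s - 2) + 2/(s - 2)². Integrate: ∫ A/(s - 2) ds = 2 ln|(s - 2)|; ∫ B/(s - 2)² ds = -2/(s - 2). Sum: 2 ln|(s - 2)| - 2/(s - 2) + C


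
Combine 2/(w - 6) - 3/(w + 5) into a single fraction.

Common denominator (w - 6)(w + 5). Numerator: 2(w + 5) - 3(w - 6) = (2w + 10) - (3w - 18) = -w + 28
Result: (-w + 28)/[(w - 6)(w + 5)]


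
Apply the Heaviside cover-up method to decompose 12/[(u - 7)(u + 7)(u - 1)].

Cover (u - 7), u=7: α = 12/[(7 + 7)(7 - 1)] = 1/7. Cover (u + 7), u=-7: β = 12/[(-7 - 7)(-7 - 1)] = 3/28. Cover (u - 1), u=1: γ = 12/[(1 - 7)(1 + 7)] = -1/4.
Result: (1/7)/(u - 7) + (3/28)/(u + 7) - (1/4)/(u - 1)


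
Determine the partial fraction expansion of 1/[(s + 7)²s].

Cover-up at s=0: γ = 1/(0 + 7)² = 1/49. Cover-up at s=-7: β = 1/(-7 - 0) = -1/7. Comparing s² coeff: α = -γ = -1/49
Result: (-1/49)/(s + 7) - (1/7)/(s + 7)² + (1/49)/s


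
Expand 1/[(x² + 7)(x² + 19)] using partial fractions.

Coefficient matching gives P = R = 0, Q = 1/(19-7) = 1/12, S = -Q = -1/12
Result: (1/12)/(x² + 7) - (1/12)/(x² + 19)


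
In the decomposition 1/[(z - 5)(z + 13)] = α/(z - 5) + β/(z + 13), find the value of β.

Cover-up at z = -13: β = 1/(-13 - 5) = -1/18


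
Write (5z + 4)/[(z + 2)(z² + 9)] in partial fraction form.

At z=-2: A = (5·(-2) + 4)/((-2)² + 9) = -6/13. B = -A = 6/13, C = 5 - (-2)·A = 53/13
Result: (-6/13)/(z + 2) + ((6/13)z + 53/13)/(z² + 9)


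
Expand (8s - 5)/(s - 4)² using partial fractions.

(8s - 5) = α(s - 4) + β. At s = 4: β = 8·4 - 5 = 27. Coeff of s: α = 8
Result: 8/(s - 4) + 27/(s - 4)²


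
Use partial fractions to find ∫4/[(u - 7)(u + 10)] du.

Decompose: 4/[(u - 7)(u + 10)] = (4/17)/(u - 7) - (4/17)/(u + 10). Integrate each term: (4/17) ln|(u - 7)| - (4/17) ln|(u + 10)| + C


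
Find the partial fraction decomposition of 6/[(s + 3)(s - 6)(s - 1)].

Using cover-up method: P = 1/6, Q = 2/15, R = -3/10
Result: (1/6)/(s + 3) + (2/15)/(s - 6) - (3/10)/(s - 1)


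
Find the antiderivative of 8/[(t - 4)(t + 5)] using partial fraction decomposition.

Decompose: 8/[(t - 4)(t + 5)] = (8/9)/(t - 4) - (8/9)/(t + 5). Integrate each term: (8/9) ln|(t - 4)| - (8/9) ln|(t + 5)| + C


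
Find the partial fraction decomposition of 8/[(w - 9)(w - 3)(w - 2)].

Using cover-up method: A = 4/21, B = -4/3, C = 8/7
Result: (4/21)/(w - 9) - (4/3)/(w - 3) + (8/7)/(w - 2)


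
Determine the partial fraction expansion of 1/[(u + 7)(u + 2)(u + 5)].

Using cover-up method: α = 1/10, β = 1/15, γ = -1/6
Result: (1/10)/(u + 7) + (1/15)/(u + 2) - (1/6)/(u + 5)


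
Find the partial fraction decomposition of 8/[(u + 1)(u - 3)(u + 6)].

Using cover-up method: A = -2/5, B = 2/9, C = 8/45
Result: (-2/5)/(u + 1) + (2/9)/(u - 3) + (8/45)/(u + 6)


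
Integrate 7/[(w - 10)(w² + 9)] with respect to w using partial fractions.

Cover-up at w=10: A = 7/(10²+9) = 7/109. Coeff matching: B = -7/109, C = -70/109. Decomposition: (7/109)/(w - 10) - ((7/109)w + 70/109)/(w² + 9). Integrate: linear → ln, quadratic → (1/2)ln + arctan: (7/109) ln|(w - 10)| - (7/218) ln(w² + 9) - (70/327) arctan(w/3) + C


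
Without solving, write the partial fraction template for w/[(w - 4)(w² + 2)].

Linear + irreducible quadratic: A/(w - 4) + (Bw + C)/(w² + 2)


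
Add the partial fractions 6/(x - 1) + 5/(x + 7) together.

Common denominator (x - 1)(x + 7). Numerator: 6(x + 7) + 5(x - 1) = (6x + 42) + (5x - 5) = 11x + 37
Result: (11x + 37)/[(x - 1)(x + 7)]


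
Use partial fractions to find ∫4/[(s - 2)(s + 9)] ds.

Decompose: 4/[(s - 2)(s + 9)] = (4/11)/(s - 2) - (4/11)/(s + 9). Integrate each term: (4/11) ln|(s - 2)| - (4/11) ln|(s + 9)| + C


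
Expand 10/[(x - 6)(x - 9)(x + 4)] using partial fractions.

Using cover-up method: α = -1/3, β = 10/39, γ = 1/13
Result: (-1/3)/(x - 6) + (10/39)/(x - 9) + (1/13)/(x + 4)


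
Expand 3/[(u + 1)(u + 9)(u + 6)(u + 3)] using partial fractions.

Using Heaviside cover-up: (3/80)/(u + 1) - (1/48)/(u + 9) + (1/15)/(u + 6) - (1/12)/(u + 3)


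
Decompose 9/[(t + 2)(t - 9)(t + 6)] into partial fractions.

Using cover-up method: α = -9/44, β = 3/55, γ = 3/20
Result: (-9/44)/(t + 2) + (3/55)/(t - 9) + (3/20)/(t + 6)


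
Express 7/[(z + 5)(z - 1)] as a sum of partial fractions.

7/(z + 5)(z - 1) = A/(z + 5) + B/(z - 1). A = 7/(-5 - 1) = -7/6, B = 7/(1 + 5) = 7/6
Result: (-7/6)/(z + 5) + (7/6)/(z - 1)


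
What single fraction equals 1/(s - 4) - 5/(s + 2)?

Common denominator (s - 4)(s + 2). Numerator: 1(s + 2) - 5(s - 4) = (s + 2) - (5s - 20) = -4s + 22
Result: (-4s + 22)/[(s - 4)(s + 2)]


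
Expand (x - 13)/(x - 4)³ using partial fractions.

(x - 13) = α(x - 4)² + β(x - 4) + γ. At x = 4: γ = 1·4 - 13 = -9. Coefficients: α = 0, β = 1
Result: 1/(x - 4)² - 9/(x - 4)³


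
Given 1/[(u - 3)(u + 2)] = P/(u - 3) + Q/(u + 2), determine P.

Cover-up at u = 3: P = 1/(3 + 2) = 1/5


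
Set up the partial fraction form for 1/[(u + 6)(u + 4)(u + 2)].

Three distinct linear factors: P/(u + 6) + Q/(u + 4) + R/(u + 2)


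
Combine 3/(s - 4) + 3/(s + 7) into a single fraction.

Common denominator (s - 4)(s + 7). Numerator: 3(s + 7) + 3(s - 4) = (3s + 21) + (3s - 12) = 6s + 9
Result: (6s + 9)/[(s - 4)(s + 7)]


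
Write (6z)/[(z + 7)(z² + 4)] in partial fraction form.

At z=-7: α = (6·(-7) + 0)/((-7)² + 4) = -42/53. β = -α = 42/53, γ = 6 - (-7)·α = 24/53
Result: (-42/53)/(z + 7) + ((42/53)z + 24/53)/(z² + 4)


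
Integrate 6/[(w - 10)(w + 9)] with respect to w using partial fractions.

Decompose: 6/[(w - 10)(w + 9)] = (6/19)/(w - 10) - (6/19)/(w + 9). Integrate each term: (6/19) ln|(w - 10)| - (6/19) ln|(w + 9)| + C


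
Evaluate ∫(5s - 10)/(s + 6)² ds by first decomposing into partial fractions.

Decompose: α = 5, β = 5·(-6) - 10 = -40, so (5s - 10)/(s + 6)² = 5/(s + 6) - 40/(s + 6)². Integrate: ∫ α/(s + 6) ds = 5 ln|(s + 6)|; ∫ β/(s + 6)² ds = 40/(s + 6). Sum: 5 ln|(s + 6)| + 40/(s + 6) + C


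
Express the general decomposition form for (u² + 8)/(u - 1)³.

Repeated linear factor (power 3): α/(u - 1) + β/(u - 1)² + γ/(u - 1)³


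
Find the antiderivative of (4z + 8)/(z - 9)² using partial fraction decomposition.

Decompose: α = 4, β = 4·9 + 8 = 44, so (4z + 8)/(z - 9)² = 4/(z - 9) + 44/(z - 9)². Integrate: ∫ α/(z - 9) dz = 4 ln|(z - 9)|; ∫ β/(z - 9)² dz = -44/(z - 9). Sum: 4 ln|(z - 9)| - 44/(z - 9) + C


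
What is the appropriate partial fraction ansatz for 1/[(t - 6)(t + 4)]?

Distinct linear factors: A/(t - 6) + B/(t + 4)


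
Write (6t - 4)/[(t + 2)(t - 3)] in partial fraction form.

At t=-2: α = (6·(-2) - 4)/(-2 - 3) = 16/5. At t=3: β = (6·3 - 4)/(3 + 2) = 14/5
Result: (16/5)/(t + 2) + (14/5)/(t - 3)


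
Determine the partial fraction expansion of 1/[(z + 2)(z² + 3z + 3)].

Cover-up at z = -2: A = 1/((-2)² + 3·(-2) + 3) = 1. Then B = -A = -1, C = -A·(3 - 2) = -1
Result: 1/(z + 2) - (z + 1)/(z² + 3z + 3)


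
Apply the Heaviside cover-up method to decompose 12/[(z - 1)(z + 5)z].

Cover (z - 1), z=1: A = 12/[(1 + 5)(1 - 0)] = 2. Cover (z + 5), z=-5: B = 12/[(-5 - 1)(-5 - 0)] = 2/5. Cover z, z=0: C = 12/[(0 - 1)(0 + 5)] = -12/5.
Result: 2/(z - 1) + (2/5)/(z + 5) - (12/5)/z


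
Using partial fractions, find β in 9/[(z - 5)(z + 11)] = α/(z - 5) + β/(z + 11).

Cover-up at z = -11: β = 9/(-11 - 5) = -9/16


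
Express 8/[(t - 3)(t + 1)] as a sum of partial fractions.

8/(t - 3)(t + 1) = P/(t - 3) + Q/(t + 1). P = 8/(3 + 1) = 2, Q = 8/(-1 - 3) = -2
Result: 2/(t - 3) - 2/(t + 1)


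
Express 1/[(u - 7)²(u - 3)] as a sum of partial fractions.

Cover-up at u=3: R = 1/(3 - 7)² = 1/16. Cover-up at u=7: Q = 1/(7 - 3) = 1/4. Comparing u² coeff: P = -R = -1/16
Result: (-1/16)/(u - 7) + (1/4)/(u - 7)² + (1/16)/(u - 3)


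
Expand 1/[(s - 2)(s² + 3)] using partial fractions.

Cover-up at s = 2: A = 1/(2² + 3) = 1/7. Then B = -A = -1/7, C = -A·(0 + 2) = -2/7
Result: (1/7)/(s - 2) - ((1/7)s + 2/7)/(s² + 3)


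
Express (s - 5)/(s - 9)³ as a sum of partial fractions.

(s - 5) = α(s - 9)² + β(s - 9) + γ. At s = 9: γ = 1·9 - 5 = 4. Coefficients: α = 0, β = 1
Result: 1/(s - 9)² + 4/(s - 9)³


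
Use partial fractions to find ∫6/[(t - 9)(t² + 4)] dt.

Cover-up at t=9: A = 6/(9²+4) = 6/85. Coeff matching: B = -6/85, C = -54/85. Decomposition: (6/85)/(t - 9) - ((6/85)t + 54/85)/(t² + 4). Integrate: linear → ln, quadratic → (1/2)ln + arctan: (6/85) ln|(t - 9)| - (3/85) ln(t² + 4) - (27/85) arctan(t/2) + C


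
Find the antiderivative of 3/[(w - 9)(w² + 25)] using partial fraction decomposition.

Cover-up at w=9: α = 3/(9²+25) = 3/106. Coeff matching: β = -3/106, γ = -27/106. Decomposition: (3/106)/(w - 9) - ((3/106)w + 27/106)/(w² + 25). Integrate: linear → ln, quadratic → (1/2)ln + arctan: (3/106) ln|(w - 9)| - (3/212) ln(w² + 25) - (27/530) arctan(w/5) + C


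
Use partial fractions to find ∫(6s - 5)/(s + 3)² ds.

Decompose: A = 6, B = 6·(-3) - 5 = -23, so (6s - 5)/(s + 3)² = 6/(s + 3) - 23/(s + 3)². Integrate: ∫ A/(s + 3) ds = 6 ln|(s + 3)|; ∫ B/(s + 3)² ds = 23/(s + 3). Sum: 6 ln|(s + 3)| + 23/(s + 3) + C


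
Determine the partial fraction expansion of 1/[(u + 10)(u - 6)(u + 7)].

Using cover-up method: α = 1/48, β = 1/208, γ = -1/39
Result: (1/48)/(u + 10) + (1/208)/(u - 6) - (1/39)/(u + 7)


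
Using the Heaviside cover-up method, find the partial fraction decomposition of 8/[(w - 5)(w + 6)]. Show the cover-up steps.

Cover (w - 5): set w=5, get A = 8/(5 + 6) = 8/11. Cover (w + 6): set w=-6, get B = 8/(-6 - 5) = -8/11.
Result: (8/11)/(w - 5) - (8/11)/(w + 6)


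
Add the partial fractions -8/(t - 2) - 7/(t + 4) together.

Common denominator (t - 2)(t + 4). Numerator: -8(t + 4) - 7(t - 2) = (-8t - 32) - (7t - 14) = -15t - 18
Result: (-15t - 18)/[(t - 2)(t + 4)]


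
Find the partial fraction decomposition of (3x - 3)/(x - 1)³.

(3x - 3) = α(x - 1)² + β(x - 1) + γ. At x = 1: γ = 3·1 - 3 = 0. Coefficients: α = 0, β = 3
Result: 3/(x - 1)²


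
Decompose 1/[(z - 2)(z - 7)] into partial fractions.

1/(z - 2)(z - 7) = P/(z - 2) + Q/(z - 7). P = 1/(2 - 7) = -1/5, Q = 1/(7 - 2) = 1/5
Result: (-1/5)/(z - 2) + (1/5)/(z - 7)


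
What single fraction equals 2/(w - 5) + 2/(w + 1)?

Common denominator (w - 5)(w + 1). Numerator: 2(w + 1) + 2(w - 5) = (2w + 2) + (2w - 10) = 4w - 8
Result: (4w - 8)/[(w - 5)(w + 1)]


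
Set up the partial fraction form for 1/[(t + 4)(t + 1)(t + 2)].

Three distinct linear factors: α/(t + 4) + β/(t + 1) + γ/(t + 2)


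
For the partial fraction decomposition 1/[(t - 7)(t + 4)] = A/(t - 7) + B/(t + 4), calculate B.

Cover-up at t = -4: B = 1/(-4 - 7) = -1/11


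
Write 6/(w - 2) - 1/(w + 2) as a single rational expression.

Common denominator (w - 2)(w + 2). Numerator: 6(w + 2) - 1(w - 2) = (6w + 12) - (w - 2) = 5w + 14
Result: (5w + 14)/[(w - 2)(w + 2)]


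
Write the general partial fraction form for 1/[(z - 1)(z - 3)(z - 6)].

Three distinct linear factors: α/(z - 1) + β/(z - 3) + γ/(z - 6)


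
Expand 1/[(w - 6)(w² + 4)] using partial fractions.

Cover-up at w = 6: A = 1/(6² + 4) = 1/40. Then B = -A = -1/40, C = -A·(0 + 6) = -3/20
Result: (1/40)/(w - 6) - ((1/40)w + 3/20)/(w² + 4)


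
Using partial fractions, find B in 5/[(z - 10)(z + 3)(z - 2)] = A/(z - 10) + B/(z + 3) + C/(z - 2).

Cover-up at z = -3: B = 5/[(-3 - 10)(-3 - 2)] = 5/[(-13)(-5)] = 5/65 = 1/13


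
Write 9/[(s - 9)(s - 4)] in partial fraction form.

9/(s - 9)(s - 4) = α/(s - 9) + β/(s - 4). α = 9/(9 - 4) = 9/5, β = 9/(4 - 9) = -9/5
Result: (9/5)/(s - 9) - (9/5)/(s - 4)


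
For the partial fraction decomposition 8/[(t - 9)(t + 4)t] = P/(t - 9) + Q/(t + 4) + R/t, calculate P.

Cover-up at t = 9: P = 8/[(9 + 4)(9 - 0)] = 8/[(13)(9)] = 8/117


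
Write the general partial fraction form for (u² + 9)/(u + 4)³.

Repeated linear factor (power 3): α/(u + 4) + β/(u + 4)² + γ/(u + 4)³


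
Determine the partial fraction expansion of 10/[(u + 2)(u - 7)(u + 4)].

Using cover-up method: P = -5/9, Q = 10/99, R = 5/11
Result: (-5/9)/(u + 2) + (10/99)/(u - 7) + (5/11)/(u + 4)


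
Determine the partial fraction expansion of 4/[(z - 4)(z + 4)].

4/(z - 4)(z + 4) = A/(z - 4) + B/(z + 4). A = 4/(4 + 4) = 1/2, B = 4/(-4 - 4) = -1/2
Result: (1/2)/(z - 4) - (1/2)/(z + 4)


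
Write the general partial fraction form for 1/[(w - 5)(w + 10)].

Distinct linear factors: P/(w - 5) + Q/(w + 10)


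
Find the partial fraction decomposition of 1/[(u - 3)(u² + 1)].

Cover-up at u = 3: A = 1/(3² + 1) = 1/10. Then B = -A = -1/10, C = -A·(0 + 3) = -3/10
Result: (1/10)/(u - 3) - ((1/10)u + 3/10)/(u² + 1)


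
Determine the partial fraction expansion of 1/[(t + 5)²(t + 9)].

Cover-up at t=-9: γ = 1/(-9 + 5)² = 1/16. Cover-up at t=-5: β = 1/(-5 + 9) = 1/4. Comparing t² coeff: α = -γ = -1/16
Result: (-1/16)/(t + 5) + (1/4)/(t + 5)² + (1/16)/(t + 9)


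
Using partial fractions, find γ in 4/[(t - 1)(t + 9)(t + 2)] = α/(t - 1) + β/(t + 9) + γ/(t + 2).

Cover-up at t = -2: γ = 4/[(-2 - 1)(-2 + 9)] = 4/[(-3)(7)] = -4/21


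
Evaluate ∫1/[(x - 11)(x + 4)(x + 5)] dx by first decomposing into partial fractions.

Cover-up: A = 1/240, B = -1/15, C = 1/16. Decomposition: (1/240)/(x - 11) - (1/15)/(x + 4) + (1/16)/(x + 5). Integrate each term: (1/240) ln|(x - 11)| - (1/15) ln|(x + 4)| + (1/16) ln|(x + 5)| + C


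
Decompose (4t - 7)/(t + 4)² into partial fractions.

(4t - 7) = α(t + 4) + β. At t = -4: β = 4·(-4) - 7 = -23. Coeff of t: α = 4
Result: 4/(t + 4) - 23/(t + 4)²


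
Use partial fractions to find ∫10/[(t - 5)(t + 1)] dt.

Decompose: 10/[(t - 5)(t + 1)] = (5/3)/(t - 5) - (5/3)/(t + 1). Integrate each term: (5/3) ln|(t - 5)| - (5/3) ln|(t + 1)| + C


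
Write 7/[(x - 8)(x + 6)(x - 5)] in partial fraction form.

Using cover-up method: P = 1/6, Q = 1/22, R = -7/33
Result: (1/6)/(x - 8) + (1/22)/(x + 6) - (7/33)/(x - 5)


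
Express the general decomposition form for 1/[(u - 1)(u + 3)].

Distinct linear factors: P/(u - 1) + Q/(u + 3)


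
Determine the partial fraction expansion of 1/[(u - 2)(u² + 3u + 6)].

Cover-up at u = 2: α = 1/(2² + 3·2 + 6) = 1/16. Then β = -α = -1/16, γ = -α·(3 + 2) = -5/16
Result: (1/16)/(u - 2) - ((1/16)u + 5/16)/(u² + 3u + 6)


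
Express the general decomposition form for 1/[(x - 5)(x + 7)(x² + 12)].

Two linear + quadratic: P/(x - 5) + Q/(x + 7) + (Rx + S)/(x² + 12)


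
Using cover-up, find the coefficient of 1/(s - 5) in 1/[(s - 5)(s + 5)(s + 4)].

Cover (s - 5), set s=5: 1/[(5 + 5)(5 + 4)] = 1/90


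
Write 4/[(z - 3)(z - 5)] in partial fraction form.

4/(z - 3)(z - 5) = P/(z - 3) + Q/(z - 5). P = 4/(3 - 5) = -2, Q = 4/(5 - 3) = 2
Result: -2/(z - 3) + 2/(z - 5)


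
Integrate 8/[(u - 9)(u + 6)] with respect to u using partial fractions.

Decompose: 8/[(u - 9)(u + 6)] = (8/15)/(u - 9) - (8/15)/(u + 6). Integrate each term: (8/15) ln|(u - 9)| - (8/15) ln|(u + 6)| + C


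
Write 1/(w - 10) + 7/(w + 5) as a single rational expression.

Common denominator (w - 10)(w + 5). Numerator: 1(w + 5) + 7(w - 10) = (w + 5) + (7w - 70) = 8w - 65
Result: (8w - 65)/[(w - 10)(w + 5)]


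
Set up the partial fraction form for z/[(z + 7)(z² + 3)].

Linear + irreducible quadratic: A/(z + 7) + (Bz + C)/(z² + 3)


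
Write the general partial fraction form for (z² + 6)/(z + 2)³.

Repeated linear factor (power 3): P/(z + 2) + Q/(z + 2)² + R/(z + 2)³


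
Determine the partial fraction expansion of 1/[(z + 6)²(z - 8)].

Cover-up at z=8: R = 1/(8 + 6)² = 1/196. Cover-up at z=-6: Q = 1/(-6 - 8) = -1/14. Comparing z² coeff: P = -R = -1/196
Result: (-1/196)/(z + 6) - (1/14)/(z + 6)² + (1/196)/(z - 8)


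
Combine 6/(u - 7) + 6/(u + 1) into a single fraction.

Common denominator (u - 7)(u + 1). Numerator: 6(u + 1) + 6(u - 7) = (6u + 6) + (6u - 42) = 12u - 36
Result: (12u - 36)/[(u - 7)(u + 1)]


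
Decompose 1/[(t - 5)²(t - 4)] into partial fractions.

Cover-up at t=4: γ = 1/(4 - 5)² = 1. Cover-up at t=5: β = 1/(5 - 4) = 1. Comparing t² coeff: α = -γ = -1
Result: -1/(t - 5) + 1/(t - 5)² + 1/(t - 4)


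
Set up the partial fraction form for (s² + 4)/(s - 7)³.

Repeated linear factor (power 3): α/(s - 7) + β/(s - 7)² + γ/(s - 7)³


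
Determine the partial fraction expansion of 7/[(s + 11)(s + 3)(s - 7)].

Using cover-up method: P = 7/144, Q = -7/80, R = 7/180
Result: (7/144)/(s + 11) - (7/80)/(s + 3) + (7/180)/(s - 7)


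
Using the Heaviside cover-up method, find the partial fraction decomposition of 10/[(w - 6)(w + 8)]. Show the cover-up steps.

Cover (w - 6): set w=6, get P = 10/(6 + 8) = 5/7. Cover (w + 8): set w=-8, get Q = 10/(-8 - 6) = -5/7.
Result: (5/7)/(w - 6) - (5/7)/(w + 8)


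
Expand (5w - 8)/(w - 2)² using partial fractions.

(5w - 8) = α(w - 2) + β. At w = 2: β = 5·2 - 8 = 2. Coeff of w: α = 5
Result: 5/(w - 2) + 2/(w - 2)²


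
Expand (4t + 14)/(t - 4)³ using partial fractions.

(4t + 14) = A(t - 4)² + B(t - 4) + C. At t = 4: C = 4·4 + 14 = 30. Coefficients: A = 0, B = 4
Result: 4/(t - 4)² + 30/(t - 4)³


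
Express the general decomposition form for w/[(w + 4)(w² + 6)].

Linear + irreducible quadratic: α/(w + 4) + (βw + γ)/(w² + 6)


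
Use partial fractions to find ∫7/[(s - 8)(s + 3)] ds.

Decompose: 7/[(s - 8)(s + 3)] = (7/11)/(s - 8) - (7/11)/(s + 3). Integrate each term: (7/11) ln|(s - 8)| - (7/11) ln|(s + 3)| + C


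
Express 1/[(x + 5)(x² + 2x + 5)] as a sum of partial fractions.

Cover-up at x = -5: P = 1/((-5)² + 2·(-5) + 5) = 1/20. Then Q = -P = -1/20, R = -P·(2 - 5) = 3/20
Result: (1/20)/(x + 5) - ((1/20)x - 3/20)/(x² + 2x + 5)


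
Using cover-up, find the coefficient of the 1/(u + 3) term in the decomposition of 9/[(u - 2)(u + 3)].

Cover (u + 3), set u=-3: 9/((u - 2) at u=-3) = 9/(-5) = -9/5


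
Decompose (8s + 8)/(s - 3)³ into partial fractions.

(8s + 8) = P(s - 3)² + Q(s - 3) + R. At s = 3: R = 8·3 + 8 = 32. Coefficients: P = 0, Q = 8
Result: 8/(s - 3)² + 32/(s - 3)³


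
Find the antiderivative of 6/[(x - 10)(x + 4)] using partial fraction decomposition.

Decompose: 6/[(x - 10)(x + 4)] = (3/7)/(x - 10) - (3/7)/(x + 4). Integrate each term: (3/7) ln|(x - 10)| - (3/7) ln|(x + 4)| + C


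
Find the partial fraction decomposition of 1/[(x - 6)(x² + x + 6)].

Cover-up at x = 6: A = 1/(6² + 1·6 + 6) = 1/48. Then B = -A = -1/48, C = -A·(1 + 6) = -7/48
Result: (1/48)/(x - 6) - ((1/48)x + 7/48)/(x² + x + 6)


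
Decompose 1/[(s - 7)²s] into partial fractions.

Cover-up at s=0: R = 1/(0 - 7)² = 1/49. Cover-up at s=7: Q = 1/(7 - 0) = 1/7. Comparing s² coeff: P = -R = -1/49
Result: (-1/49)/(s - 7) + (1/7)/(s - 7)² + (1/49)/s


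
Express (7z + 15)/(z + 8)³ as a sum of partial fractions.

(7z + 15) = α(z + 8)² + β(z + 8) + γ. At z = -8: γ = 7·(-8) + 15 = -41. Coefficients: α = 0, β = 7
Result: 7/(z + 8)² - 41/(z + 8)³


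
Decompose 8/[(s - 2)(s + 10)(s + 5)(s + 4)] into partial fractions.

Using Heaviside cover-up: (1/63)/(s - 2) - (1/45)/(s + 10) + (8/35)/(s + 5) - (2/9)/(s + 4)


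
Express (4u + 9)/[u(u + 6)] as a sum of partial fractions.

At u=0: α = (4·0 + 9)/(0 + 6) = 3/2. At u=-6: β = (4·(-6) + 9)/(-6 - 0) = 5/2
Result: (3/2)/u + (5/2)/(u + 6)


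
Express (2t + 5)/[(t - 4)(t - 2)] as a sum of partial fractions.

At t=4: P = (2·4 + 5)/(4 - 2) = 13/2. At t=2: Q = (2·2 + 5)/(2 - 4) = -9/2
Result: (13/2)/(t - 4) - (9/2)/(t - 2)


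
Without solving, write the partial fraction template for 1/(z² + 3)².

Repeated quadratic factor: (Az + B)/(z² + 3) + (Cz + D)/(z² + 3)²


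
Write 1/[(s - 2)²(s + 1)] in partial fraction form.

Cover-up at s=-1: γ = 1/(-1 - 2)² = 1/9. Cover-up at s=2: β = 1/(2 + 1) = 1/3. Comparing s² coeff: α = -γ = -1/9
Result: (-1/9)/(s - 2) + (1/3)/(s - 2)² + (1/9)/(s + 1)


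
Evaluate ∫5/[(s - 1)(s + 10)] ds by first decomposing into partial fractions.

Decompose: 5/[(s - 1)(s + 10)] = (5/11)/(s - 1) - (5/11)/(s + 10). Integrate each term: (5/11) ln|(s - 1)| - (5/11) ln|(s + 10)| + C


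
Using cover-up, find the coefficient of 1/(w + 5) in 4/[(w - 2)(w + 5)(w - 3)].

Cover (w + 5), set w=-5: 4/[(-5 - 2)(-5 - 3)] = 1/14


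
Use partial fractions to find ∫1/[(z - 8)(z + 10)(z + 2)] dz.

Cover-up: A = 1/180, B = 1/144, C = -1/80. Decomposition: (1/180)/(z - 8) + (1/144)/(z + 10) - (1/80)/(z + 2). Integrate each term: (1/180) ln|(z - 8)| + (1/144) ln|(z + 10)| - (1/80) ln|(z + 2)| + C


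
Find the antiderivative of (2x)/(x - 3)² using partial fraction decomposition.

Decompose: A = 2, B = 2·3 + 0 = 6, so (2x)/(x - 3)² = 2/(x - 3) + 6/(x - 3)². Integrate: ∫ A/(x - 3) dx = 2 ln|(x - 3)|; ∫ B/(x - 3)² dx = -6/(x - 3). Sum: 2 ln|(x - 3)| - 6/(x - 3) + C


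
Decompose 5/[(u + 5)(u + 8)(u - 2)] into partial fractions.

Using cover-up method: A = -5/21, B = 1/6, C = 1/14
Result: (-5/21)/(u + 5) + (1/6)/(u + 8) + (1/14)/(u - 2)


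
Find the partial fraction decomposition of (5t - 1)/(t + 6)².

(5t - 1) = α(t + 6) + β. At t = -6: β = 5·(-6) - 1 = -31. Coeff of t: α = 5
Result: 5/(t + 6) - 31/(t + 6)²


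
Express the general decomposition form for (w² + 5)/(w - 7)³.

Repeated linear factor (power 3): α/(w - 7) + β/(w - 7)² + γ/(w - 7)³


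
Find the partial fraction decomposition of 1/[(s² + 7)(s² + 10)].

Coefficient matching gives P = R = 0, Q = 1/(10-7) = 1/3, S = -Q = -1/3
Result: (1/3)/(s² + 7) - (1/3)/(s² + 10)


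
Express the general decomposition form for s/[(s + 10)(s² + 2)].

Linear + irreducible quadratic: P/(s + 10) + (Qs + R)/(s² + 2)


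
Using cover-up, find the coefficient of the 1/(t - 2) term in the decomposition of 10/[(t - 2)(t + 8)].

Cover (t - 2), set t=2: 10/((t + 8) at t=2) = 10/(10) = 1


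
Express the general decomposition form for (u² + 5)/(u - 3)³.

Repeated linear factor (power 3): P/(u - 3) + Q/(u - 3)² + R/(u - 3)³


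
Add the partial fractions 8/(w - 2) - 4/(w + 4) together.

Common denominator (w - 2)(w + 4). Numerator: 8(w + 4) - 4(w - 2) = (8w + 32) - (4w - 8) = 4w + 40
Result: (4w + 40)/[(w - 2)(w + 4)]


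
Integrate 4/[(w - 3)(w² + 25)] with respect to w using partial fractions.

Cover-up at w=3: P = 4/(3²+25) = 2/17. Coeff matching: Q = -2/17, R = -6/17. Decomposition: (2/17)/(w - 3) - ((2/17)w + 6/17)/(w² + 25). Integrate: linear → ln, quadratic → (1/2)ln + arctan: (2/17) ln|(w - 3)| - (1/17) ln(w² + 25) - (6/85) arctan(w/5) + C


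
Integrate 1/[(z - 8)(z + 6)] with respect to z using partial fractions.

Decompose: 1/[(z - 8)(z + 6)] = (1/14)/(z - 8) - (1/14)/(z + 6). Integrate each term: (1/14) ln|(z - 8)| - (1/14) ln|(z + 6)| + C


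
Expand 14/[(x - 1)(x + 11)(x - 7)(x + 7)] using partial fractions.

Using Heaviside cover-up: (-7/288)/(x - 1) - (7/432)/(x + 11) + (1/108)/(x - 7) + (1/32)/(x + 7)


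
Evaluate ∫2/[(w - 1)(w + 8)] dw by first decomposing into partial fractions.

Decompose: 2/[(w - 1)(w + 8)] = (2/9)/(w - 1) - (2/9)/(w + 8). Integrate each term: (2/9) ln|(w - 1)| - (2/9) ln|(w + 8)| + C


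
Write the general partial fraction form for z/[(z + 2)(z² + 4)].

Linear + irreducible quadratic: A/(z + 2) + (Bz + C)/(z² + 4)


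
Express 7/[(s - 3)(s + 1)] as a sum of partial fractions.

7/(s - 3)(s + 1) = P/(s - 3) + Q/(s + 1). P = 7/(3 + 1) = 7/4, Q = 7/(-1 - 3) = -7/4
Result: (7/4)/(s - 3) - (7/4)/(s + 1)


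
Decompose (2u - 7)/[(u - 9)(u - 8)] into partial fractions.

At u=9: P = (2·9 - 7)/(9 - 8) = 11. At u=8: Q = (2·8 - 7)/(8 - 9) = -9
Result: 11/(u - 9) - 9/(u - 8)


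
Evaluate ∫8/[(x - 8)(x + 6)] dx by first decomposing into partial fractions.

Decompose: 8/[(x - 8)(x + 6)] = (4/7)/(x - 8) - (4/7)/(x + 6). Integrate each term: (4/7) ln|(x - 8)| - (4/7) ln|(x + 6)| + C


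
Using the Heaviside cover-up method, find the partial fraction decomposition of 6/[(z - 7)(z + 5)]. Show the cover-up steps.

Cover (z - 7): set z=7, get P = 6/(7 + 5) = 1/2. Cover (z + 5): set z=-5, get Q = 6/(-5 - 7) = -1/2.
Result: (1/2)/(z - 7) - (1/2)/(z + 5)


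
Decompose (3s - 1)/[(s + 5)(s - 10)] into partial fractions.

At s=-5: P = (3·(-5) - 1)/(-5 - 10) = 16/15. At s=10: Q = (3·10 - 1)/(10 + 5) = 29/15
Result: (16/15)/(s + 5) + (29/15)/(s - 10)


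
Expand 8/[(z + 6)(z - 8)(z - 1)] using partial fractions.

Using cover-up method: P = 4/49, Q = 4/49, R = -8/49
Result: (4/49)/(z + 6) + (4/49)/(z - 8) - (8/49)/(z - 1)


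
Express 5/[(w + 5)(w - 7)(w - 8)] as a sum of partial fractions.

Using cover-up method: α = 5/156, β = -5/12, γ = 5/13
Result: (5/156)/(w + 5) - (5/12)/(w - 7) + (5/13)/(w - 8)


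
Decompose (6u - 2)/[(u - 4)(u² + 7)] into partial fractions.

At u=4: α = (6·4 - 2)/(4² + 7) = 22/23. β = -α = -22/23, γ = 6 - 4·α = 50/23
Result: (22/23)/(u - 4) - ((22/23)u - 50/23)/(u² + 7)


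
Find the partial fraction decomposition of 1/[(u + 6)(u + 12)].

1/(u + 6)(u + 12) = P/(u + 6) + Q/(u + 12). P = 1/(-6 + 12) = 1/6, Q = 1/(-12 + 6) = -1/6
Result: (1/6)/(u + 6) - (1/6)/(u + 12)


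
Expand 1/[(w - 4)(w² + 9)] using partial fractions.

Cover-up at w = 4: A = 1/(4² + 9) = 1/25. Then B = -A = -1/25, C = -A·(0 + 4) = -4/25
Result: (1/25)/(w - 4) - ((1/25)w + 4/25)/(w² + 9)


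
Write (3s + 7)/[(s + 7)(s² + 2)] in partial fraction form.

At s=-7: P = (3·(-7) + 7)/((-7)² + 2) = -14/51. Q = -P = 14/51, R = 3 - (-7)·P = 55/51
Result: (-14/51)/(s + 7) + ((14/51)s + 55/51)/(s² + 2)


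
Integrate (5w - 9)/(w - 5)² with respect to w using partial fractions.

Decompose: A = 5, B = 5·5 - 9 = 16, so (5w - 9)/(w - 5)² = 5/(w - 5) + 16/(w - 5)². Integrate: ∫ A/(w - 5) dw = 5 ln|(w - 5)|; ∫ B/(w - 5)² dw = -16/(w - 5). Sum: 5 ln|(w - 5)| - 16/(w - 5) + C


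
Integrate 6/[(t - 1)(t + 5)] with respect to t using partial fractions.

Decompose: 6/[(t - 1)(t + 5)] = 1/(t - 1) - 1/(t + 5). Integrate each term: ln|(t - 1)| - ln|(t + 5)| + C


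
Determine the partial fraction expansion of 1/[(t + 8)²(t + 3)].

Cover-up at t=-3: R = 1/(-3 + 8)² = 1/25. Cover-up at t=-8: Q = 1/(-8 + 3) = -1/5. Comparing t² coeff: P = -R = -1/25
Result: (-1/25)/(t + 8) - (1/5)/(t + 8)² + (1/25)/(t + 3)


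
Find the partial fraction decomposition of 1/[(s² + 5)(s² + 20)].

Coefficient matching gives A = C = 0, B = 1/(20-5) = 1/15, D = -B = -1/15
Result: (1/15)/(s² + 5) - (1/15)/(s² + 20)


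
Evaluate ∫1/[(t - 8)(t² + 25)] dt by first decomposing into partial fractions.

Cover-up at t=8: P = 1/(8²+25) = 1/89. Coeff matching: Q = -1/89, R = -8/89. Decomposition: (1/89)/(t - 8) - ((1/89)t + 8/89)/(t² + 25). Integrate: linear → ln, quadratic → (1/2)ln + arctan: (1/89) ln|(t - 8)| - (1/178) ln(t² + 25) - (8/445) arctan(t/5) + C


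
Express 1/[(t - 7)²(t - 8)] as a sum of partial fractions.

Cover-up at t=8: γ = 1/(8 - 7)² = 1. Cover-up at t=7: β = 1/(7 - 8) = -1. Comparing t² coeff: α = -γ = -1
Result: -1/(t - 7) - 1/(t - 7)² + 1/(t - 8)


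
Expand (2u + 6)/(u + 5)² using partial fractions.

(2u + 6) = P(u + 5) + Q. At u = -5: Q = 2·(-5) + 6 = -4. Coeff of u: P = 2
Result: 2/(u + 5) - 4/(u + 5)²


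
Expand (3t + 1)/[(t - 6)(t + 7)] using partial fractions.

At t=6: α = (3·6 + 1)/(6 + 7) = 19/13. At t=-7: β = (3·(-7) + 1)/(-7 - 6) = 20/13
Result: (19/13)/(t - 6) + (20/13)/(t + 7)


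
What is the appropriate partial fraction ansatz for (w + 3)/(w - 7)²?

Repeated linear factor: α/(w - 7) + β/(w - 7)²


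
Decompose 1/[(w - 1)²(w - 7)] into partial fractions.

Cover-up at w=7: R = 1/(7 - 1)² = 1/36. Cover-up at w=1: Q = 1/(1 - 7) = -1/6. Comparing w² coeff: P = -R = -1/36
Result: (-1/36)/(w - 1) - (1/6)/(w - 1)² + (1/36)/(w - 7)


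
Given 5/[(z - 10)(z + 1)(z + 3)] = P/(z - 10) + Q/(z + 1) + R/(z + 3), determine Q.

Cover-up at z = -1: Q = 5/[(-1 - 10)(-1 + 3)] = 5/[(-11)(2)] = -5/22


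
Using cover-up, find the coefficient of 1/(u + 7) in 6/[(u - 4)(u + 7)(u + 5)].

Cover (u + 7), set u=-7: 6/[(-7 - 4)(-7 + 5)] = 3/11


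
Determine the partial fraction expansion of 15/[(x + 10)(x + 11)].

15/(x + 10)(x + 11) = P/(x + 10) + Q/(x + 11). P = 15/(-10 + 11) = 15, Q = 15/(-11 + 10) = -15
Result: 15/(x + 10) - 15/(x + 11)


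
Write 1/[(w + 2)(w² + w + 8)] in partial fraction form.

Cover-up at w = -2: α = 1/((-2)² + 1·(-2) + 8) = 1/10. Then β = -α = -1/10, γ = -α·(1 - 2) = 1/10
Result: (1/10)/(w + 2) - ((1/10)w - 1/10)/(w² + w + 8)


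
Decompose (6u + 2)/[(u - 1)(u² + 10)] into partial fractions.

At u=1: α = (6·1 + 2)/(1² + 10) = 8/11. β = -α = -8/11, γ = 6 - 1·α = 58/11
Result: (8/11)/(u - 1) - ((8/11)u - 58/11)/(u² + 10)


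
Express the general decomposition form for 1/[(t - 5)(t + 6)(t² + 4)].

Two linear + quadratic: A/(t - 5) + B/(t + 6) + (Ct + D)/(t² + 4)


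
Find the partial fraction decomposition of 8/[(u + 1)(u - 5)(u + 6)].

Using cover-up method: α = -4/15, β = 4/33, γ = 8/55
Result: (-4/15)/(u + 1) + (4/33)/(u - 5) + (8/55)/(u + 6)


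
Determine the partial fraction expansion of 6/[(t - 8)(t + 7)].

6/(t - 8)(t + 7) = A/(t - 8) + B/(t + 7). A = 6/(8 + 7) = 2/5, B = 6/(-7 - 8) = -2/5
Result: (2/5)/(t - 8) - (2/5)/(t + 7)


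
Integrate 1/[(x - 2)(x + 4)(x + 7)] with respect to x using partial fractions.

Cover-up: P = 1/54, Q = -1/18, R = 1/27. Decomposition: (1/54)/(x - 2) - (1/18)/(x + 4) + (1/27)/(x + 7). Integrate each term: (1/54) ln|(x - 2)| - (1/18) ln|(x + 4)| + (1/27) ln|(x + 7)| + C


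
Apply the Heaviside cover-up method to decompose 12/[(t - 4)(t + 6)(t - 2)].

Cover (t - 4), t=4: A = 12/[(4 + 6)(4 - 2)] = 3/5. Cover (t + 6), t=-6: B = 12/[(-6 - 4)(-6 - 2)] = 3/20. Cover (t - 2), t=2: C = 12/[(2 - 4)(2 + 6)] = -3/4.
Result: (3/5)/(t - 4) + (3/20)/(t + 6) - (3/4)/(t - 2)


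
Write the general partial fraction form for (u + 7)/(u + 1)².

Repeated linear factor: A/(u + 1) + B/(u + 1)²


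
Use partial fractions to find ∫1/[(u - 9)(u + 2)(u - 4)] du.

Cover-up: P = 1/55, Q = 1/66, R = -1/30. Decomposition: (1/55)/(u - 9) + (1/66)/(u + 2) - (1/30)/(u - 4). Integrate each term: (1/55) ln|(u - 9)| + (1/66) ln|(u + 2)| - (1/30) ln|(u - 4)| + C


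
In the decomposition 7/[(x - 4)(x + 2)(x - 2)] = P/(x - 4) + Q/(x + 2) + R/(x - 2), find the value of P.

Cover-up at x = 4: P = 7/[(4 + 2)(4 - 2)] = 7/[(6)(2)] = 7/12


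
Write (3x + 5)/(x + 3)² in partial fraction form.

(3x + 5) = A(x + 3) + B. At x = -3: B = 3·(-3) + 5 = -4. Coeff of x: A = 3
Result: 3/(x + 3) - 4/(x + 3)²


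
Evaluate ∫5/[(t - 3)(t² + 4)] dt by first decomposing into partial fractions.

Cover-up at t=3: A = 5/(3²+4) = 5/13. Coeff matching: B = -5/13, C = -15/13. Decomposition: (5/13)/(t - 3) - ((5/13)t + 15/13)/(t² + 4). Integrate: linear → ln, quadratic → (1/2)ln + arctan: (5/13) ln|(t - 3)| - (5/26) ln(t² + 4) - (15/26) arctan(t/2) + C


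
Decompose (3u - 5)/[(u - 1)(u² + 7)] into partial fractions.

At u=1: P = (3·1 - 5)/(1² + 7) = -1/4. Q = -P = 1/4, R = 3 - 1·P = 13/4
Result: (-1/4)/(u - 1) + ((1/4)u + 13/4)/(u² + 7)


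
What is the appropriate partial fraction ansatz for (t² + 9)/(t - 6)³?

Repeated linear factor (power 3): P/(t - 6) + Q/(t - 6)² + R/(t - 6)³


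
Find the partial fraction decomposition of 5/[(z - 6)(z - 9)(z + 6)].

Using cover-up method: α = -5/36, β = 1/9, γ = 1/36
Result: (-5/36)/(z - 6) + (1/9)/(z - 9) + (1/36)/(z + 6)


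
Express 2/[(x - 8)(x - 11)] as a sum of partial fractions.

2/(x - 8)(x - 11) = α/(x - 8) + β/(x - 11). α = 2/(8 - 11) = -2/3, β = 2/(11 - 8) = 2/3
Result: (-2/3)/(x - 8) + (2/3)/(x - 11)


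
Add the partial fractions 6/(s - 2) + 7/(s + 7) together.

Common denominator (s - 2)(s + 7). Numerator: 6(s + 7) + 7(s - 2) = (6s + 42) + (7s - 14) = 13s + 28
Result: (13s + 28)/[(s - 2)(s + 7)]


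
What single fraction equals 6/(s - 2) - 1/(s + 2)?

Common denominator (s - 2)(s + 2). Numerator: 6(s + 2) - 1(s - 2) = (6s + 12) - (s - 2) = 5s + 14
Result: (5s + 14)/[(s - 2)(s + 2)]


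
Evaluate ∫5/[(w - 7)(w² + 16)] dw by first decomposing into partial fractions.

Cover-up at w=7: α = 5/(7²+16) = 1/13. Coeff matching: β = -1/13, γ = -7/13. Decomposition: (1/13)/(w - 7) - ((1/13)w + 7/13)/(w² + 16). Integrate: linear → ln, quadratic → (1/2)ln + arctan: (1/13) ln|(w - 7)| - (1/26) ln(w² + 16) - (7/52) arctan(w/4) + C


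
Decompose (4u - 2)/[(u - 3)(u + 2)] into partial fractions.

At u=3: α = (4·3 - 2)/(3 + 2) = 2. At u=-2: β = (4·(-2) - 2)/(-2 - 3) = 2
Result: 2/(u - 3) + 2/(u + 2)


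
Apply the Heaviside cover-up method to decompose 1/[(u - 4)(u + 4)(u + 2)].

Cover (u - 4), u=4: α = 1/[(4 + 4)(4 + 2)] = 1/48. Cover (u + 4), u=-4: β = 1/[(-4 - 4)(-4 + 2)] = 1/16. Cover (u + 2), u=-2: γ = 1/[(-2 - 4)(-2 + 4)] = -1/12.
Result: (1/48)/(u - 4) + (1/16)/(u + 4) - (1/12)/(u + 2)


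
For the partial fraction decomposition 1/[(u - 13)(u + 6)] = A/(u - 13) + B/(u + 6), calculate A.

Cover-up at u = 13: A = 1/(13 + 6) = 1/19


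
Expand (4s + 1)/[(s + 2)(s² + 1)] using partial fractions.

At s=-2: A = (4·(-2) + 1)/((-2)² + 1) = -7/5. B = -A = 7/5, C = 4 - (-2)·A = 6/5
Result: (-7/5)/(s + 2) + ((7/5)s + 6/5)/(s² + 1)


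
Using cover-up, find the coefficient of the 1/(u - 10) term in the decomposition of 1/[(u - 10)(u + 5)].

Cover (u - 10), set u=10: 1/((u + 5) at u=10) = 1/(15) = 1/15


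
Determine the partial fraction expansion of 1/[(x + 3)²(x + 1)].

Cover-up at x=-1: R = 1/(-1 + 3)² = 1/4. Cover-up at x=-3: Q = 1/(-3 + 1) = -1/2. Comparing x² coeff: P = -R = -1/4
Result: (-1/4)/(x + 3) - (1/2)/(x + 3)² + (1/4)/(x + 1)


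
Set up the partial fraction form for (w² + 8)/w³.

Repeated linear factor (power 3): P/w + Q/w² + R/w³


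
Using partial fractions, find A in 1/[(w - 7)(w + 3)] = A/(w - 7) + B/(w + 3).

Cover-up at w = 7: A = 1/(7 + 3) = 1/10


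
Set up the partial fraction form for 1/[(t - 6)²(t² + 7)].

Repeated linear + quadratic: A/(t - 6) + B/(t - 6)² + (Ct + D)/(t² + 7)


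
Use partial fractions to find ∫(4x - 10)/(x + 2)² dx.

Decompose: A = 4, B = 4·(-2) - 10 = -18, so (4x - 10)/(x + 2)² = 4/(x + 2) - 18/(x + 2)². Integrate: ∫ A/(x + 2) dx = 4 ln|(x + 2)|; ∫ B/(x + 2)² dx = 18/(x + 2). Sum: 4 ln|(x + 2)| + 18/(x + 2) + C


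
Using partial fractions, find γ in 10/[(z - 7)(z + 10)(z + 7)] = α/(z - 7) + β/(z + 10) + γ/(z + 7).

Cover-up at z = -7: γ = 10/[(-7 - 7)(-7 + 10)] = 10/[(-14)(3)] = -10/42 = -5/21


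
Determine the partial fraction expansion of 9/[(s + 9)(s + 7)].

9/(s + 9)(s + 7) = A/(s + 9) + B/(s + 7). A = 9/(-9 + 7) = -9/2, B = 9/(-7 + 9) = 9/2
Result: (-9/2)/(s + 9) + (9/2)/(s + 7)


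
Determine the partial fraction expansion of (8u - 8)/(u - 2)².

(8u - 8) = A(u - 2) + B. At u = 2: B = 8·2 - 8 = 8. Coeff of u: A = 8
Result: 8/(u - 2) + 8/(u - 2)²


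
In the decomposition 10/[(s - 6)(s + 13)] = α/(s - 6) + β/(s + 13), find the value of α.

Cover-up at s = 6: α = 10/(6 + 13) = 10/19


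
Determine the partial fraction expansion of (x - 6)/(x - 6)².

(x - 6) = A(x - 6) + B. At x = 6: B = 1·6 - 6 = 0. Coeff of x: A = 1
Result: 1/(x - 6)


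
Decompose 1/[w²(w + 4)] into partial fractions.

Cover-up at w=-4: C = 1/(-4 - 0)² = 1/16. Cover-up at w=0: B = 1/(0 + 4) = 1/4. Comparing w² coeff: A = -C = -1/16
Result: (-1/16)/w + (1/4)/w² + (1/16)/(w + 4)


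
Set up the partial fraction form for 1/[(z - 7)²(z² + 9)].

Repeated linear + quadratic: P/(z - 7) + Q/(z - 7)² + (Rz + S)/(z² + 9)


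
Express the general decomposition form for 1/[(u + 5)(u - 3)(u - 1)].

Three distinct linear factors: A/(u + 5) + B/(u - 3) + C/(u - 1)


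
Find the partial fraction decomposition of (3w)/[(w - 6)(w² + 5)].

At w=6: A = (3·6 + 0)/(6² + 5) = 18/41. B = -A = -18/41, C = 3 - 6·A = 15/41
Result: (18/41)/(w - 6) - ((18/41)w - 15/41)/(w² + 5)


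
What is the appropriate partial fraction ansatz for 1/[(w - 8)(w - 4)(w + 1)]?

Three distinct linear factors: A/(w - 8) + B/(w - 4) + C/(w + 1)


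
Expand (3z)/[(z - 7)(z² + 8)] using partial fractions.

At z=7: P = (3·7 + 0)/(7² + 8) = 7/19. Q = -P = -7/19, R = 3 - 7·P = 8/19
Result: (7/19)/(z - 7) - ((7/19)z - 8/19)/(z² + 8)


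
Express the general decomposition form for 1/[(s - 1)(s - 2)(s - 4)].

Three distinct linear factors: P/(s - 1) + Q/(s - 2) + R/(s - 4)


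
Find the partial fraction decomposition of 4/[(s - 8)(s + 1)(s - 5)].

Using cover-up method: α = 4/27, β = 2/27, γ = -2/9
Result: (4/27)/(s - 8) + (2/27)/(s + 1) - (2/9)/(s - 5)


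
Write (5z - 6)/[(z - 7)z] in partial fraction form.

At z=7: α = (5·7 - 6)/(7 - 0) = 29/7. At z=0: β = (5·0 - 6)/(0 - 7) = 6/7
Result: (29/7)/(z - 7) + (6/7)/z


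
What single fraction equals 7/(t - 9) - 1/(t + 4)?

Common denominator (t - 9)(t + 4). Numerator: 7(t + 4) - 1(t - 9) = (7t + 28) - (t - 9) = 6t + 37
Result: (6t + 37)/[(t - 9)(t + 4)]


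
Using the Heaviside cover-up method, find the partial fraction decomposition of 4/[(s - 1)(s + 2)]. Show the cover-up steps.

Cover (s - 1): set s=1, get P = 4/(1 + 2) = 4/3. Cover (s + 2): set s=-2, get Q = 4/(-2 - 1) = -4/3.
Result: (4/3)/(s - 1) - (4/3)/(s + 2)


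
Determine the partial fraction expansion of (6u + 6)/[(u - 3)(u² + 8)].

At u=3: P = (6·3 + 6)/(3² + 8) = 24/17. Q = -P = -24/17, R = 6 - 3·P = 30/17
Result: (24/17)/(u - 3) - ((24/17)u - 30/17)/(u² + 8)


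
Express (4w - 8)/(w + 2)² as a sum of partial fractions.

(4w - 8) = α(w + 2) + β. At w = -2: β = 4·(-2) - 8 = -16. Coeff of w: α = 4
Result: 4/(w + 2) - 16/(w + 2)²


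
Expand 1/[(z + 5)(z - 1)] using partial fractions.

1/(z + 5)(z - 1) = P/(z + 5) + Q/(z - 1). P = 1/(-5 - 1) = -1/6, Q = 1/(1 + 5) = 1/6
Result: (-1/6)/(z + 5) + (1/6)/(z - 1)


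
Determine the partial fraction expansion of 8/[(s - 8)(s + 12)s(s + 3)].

Using Heaviside cover-up: (1/220)/(s - 8) - (1/270)/(s + 12) - (1/36)/s + (8/297)/(s + 3)


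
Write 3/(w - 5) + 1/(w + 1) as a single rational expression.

Common denominator (w - 5)(w + 1). Numerator: 3(w + 1) + 1(w - 5) = (3w + 3) + (w - 5) = 4w - 2
Result: (4w - 2)/[(w - 5)(w + 1)]


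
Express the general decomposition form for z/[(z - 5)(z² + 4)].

Linear + irreducible quadratic: α/(z - 5) + (βz + γ)/(z² + 4)


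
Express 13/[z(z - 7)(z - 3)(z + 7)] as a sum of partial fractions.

Using Heaviside cover-up: (13/147)/z + (13/392)/(z - 7) - (13/120)/(z - 3) - (13/980)/(z + 7)


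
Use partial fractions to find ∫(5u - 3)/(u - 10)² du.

Decompose: P = 5, Q = 5·10 - 3 = 47, so (5u - 3)/(u - 10)² = 5/(u - 10) + 47/(u - 10)². Integrate: ∫ P/(u - 10) du = 5 ln|(u - 10)|; ∫ Q/(u - 10)² du = -47/(u - 10). Sum: 5 ln|(u - 10)| - 47/(u - 10) + C
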